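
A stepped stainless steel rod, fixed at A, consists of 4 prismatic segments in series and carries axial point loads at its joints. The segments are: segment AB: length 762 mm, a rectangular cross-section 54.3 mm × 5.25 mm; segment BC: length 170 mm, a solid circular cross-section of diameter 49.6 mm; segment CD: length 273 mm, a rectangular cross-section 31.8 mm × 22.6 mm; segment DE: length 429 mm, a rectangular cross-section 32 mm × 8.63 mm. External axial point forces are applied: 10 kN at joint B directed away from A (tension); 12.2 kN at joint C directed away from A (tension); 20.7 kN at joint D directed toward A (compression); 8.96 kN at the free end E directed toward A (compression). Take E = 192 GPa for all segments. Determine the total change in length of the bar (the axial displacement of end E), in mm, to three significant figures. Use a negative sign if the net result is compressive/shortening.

Internal axial forces (sectioning from the free end, tension +): N_DE = -8.96 kN, N_CD = -29.66 kN, N_BC = -17.46 kN, N_AB = -7.46 kN.
A_AB = 285.1 mm².
A_BC = 1932 mm².
A_CD = 718.7 mm².
A_DE = 276.2 mm².
δ_AB = -7460·762/(285.1·192000) = -0.1039 mm
δ_BC = -17460·170/(1932·192000) = -0.008001 mm
δ_CD = -29660·273/(718.7·192000) = -0.05868 mm
δ_DE = -8960·429/(276.2·192000) = -0.07249 mm
δ = Σδ_i = -0.243 mm.

-0.243 mm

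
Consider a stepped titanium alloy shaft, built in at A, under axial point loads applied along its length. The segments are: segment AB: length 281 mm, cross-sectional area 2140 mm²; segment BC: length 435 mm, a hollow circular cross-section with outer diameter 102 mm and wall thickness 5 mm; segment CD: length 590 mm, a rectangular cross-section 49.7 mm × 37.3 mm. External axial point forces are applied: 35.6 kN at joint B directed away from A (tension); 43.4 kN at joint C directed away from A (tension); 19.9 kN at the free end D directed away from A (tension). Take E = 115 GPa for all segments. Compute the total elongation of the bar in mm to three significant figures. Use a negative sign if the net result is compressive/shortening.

0.325 mm

Internal axial forces (sectioning from the free end, tension +): N_CD = 19.9 kN, N_BC = 63.3 kN, N_AB = 98.9 kN.
A_BC = 1524 mm².
A_CD = 1854 mm².
δ_AB = 98900·281/(2140·115000) = 0.1129 mm
δ_BC = 63300·435/(1524·115000) = 0.1571 mm
δ_CD = 19900·590/(1854·115000) = 0.05507 mm
δ = Σδ_i = 0.3251 mm.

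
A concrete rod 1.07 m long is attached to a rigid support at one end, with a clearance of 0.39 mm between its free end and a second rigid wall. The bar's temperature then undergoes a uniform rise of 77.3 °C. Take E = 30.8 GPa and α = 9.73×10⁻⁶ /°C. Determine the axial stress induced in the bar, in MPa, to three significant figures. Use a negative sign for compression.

Free thermal expansion αLΔT = 9.73e-6 · 1070 · 77.3 = 0.8048 mm.
The walls engage after the gap closes; constrained expansion = 0.8048 − 0.39 = 0.4148 mm.
The walls impose strain ε = −(0.4148)/1070 = -3.8764e-04; σ = Eε = 30800 · -3.8764e-04 = -11.94 MPa.

-11.9 MPa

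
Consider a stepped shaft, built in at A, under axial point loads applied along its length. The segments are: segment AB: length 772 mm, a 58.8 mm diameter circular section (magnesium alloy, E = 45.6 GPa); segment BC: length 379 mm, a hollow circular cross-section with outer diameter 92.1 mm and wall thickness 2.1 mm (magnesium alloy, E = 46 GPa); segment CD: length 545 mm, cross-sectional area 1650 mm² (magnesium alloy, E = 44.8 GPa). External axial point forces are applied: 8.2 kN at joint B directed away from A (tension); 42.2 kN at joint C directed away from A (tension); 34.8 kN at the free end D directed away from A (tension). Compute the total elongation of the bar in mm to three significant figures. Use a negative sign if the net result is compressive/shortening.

1.86 mm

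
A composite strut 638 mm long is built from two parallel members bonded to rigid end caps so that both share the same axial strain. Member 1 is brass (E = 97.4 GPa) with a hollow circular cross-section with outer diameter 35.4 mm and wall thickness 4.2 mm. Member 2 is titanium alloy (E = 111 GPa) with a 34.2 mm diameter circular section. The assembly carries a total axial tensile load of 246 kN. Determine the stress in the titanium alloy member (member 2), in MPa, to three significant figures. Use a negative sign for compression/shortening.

192 MPa

A_1 = 411.7 mm².
A_2 = 918.6 mm².
Equal strain + equilibrium ⇒ each member carries load in proportion to AE: A₁E₁ = 40100000 N, A₂E₂ = 102000000 N, ΣAE = 142100000 N.
σ₂ = P·E₂/ΣAE = 246000·111000/142100000 = 192.2 MPa.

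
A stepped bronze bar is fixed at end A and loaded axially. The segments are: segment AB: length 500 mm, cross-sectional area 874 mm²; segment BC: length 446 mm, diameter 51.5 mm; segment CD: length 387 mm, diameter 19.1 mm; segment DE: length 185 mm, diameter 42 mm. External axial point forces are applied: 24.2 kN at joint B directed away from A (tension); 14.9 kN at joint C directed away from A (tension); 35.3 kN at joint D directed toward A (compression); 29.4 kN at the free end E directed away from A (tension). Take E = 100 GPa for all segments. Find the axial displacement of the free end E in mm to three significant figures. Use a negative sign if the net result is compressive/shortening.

Internal axial forces (sectioning from the free end, tension +): N_DE = 29.4 kN, N_CD = -5.9 kN, N_BC = 9 kN, N_AB = 33.2 kN.
A_BC = 2083 mm².
A_CD = 286.5 mm².
A_DE = 1385 mm².
δ_AB = 33200·500/(874·100000) = 0.1899 mm
δ_BC = 9000·446/(2083·100000) = 0.01927 mm
δ_CD = -5900·387/(286.5·100000) = -0.07969 mm
δ_DE = 29400·185/(1385·100000) = 0.03926 mm
δ = Σδ_i = 0.1688 mm.

0.169 mm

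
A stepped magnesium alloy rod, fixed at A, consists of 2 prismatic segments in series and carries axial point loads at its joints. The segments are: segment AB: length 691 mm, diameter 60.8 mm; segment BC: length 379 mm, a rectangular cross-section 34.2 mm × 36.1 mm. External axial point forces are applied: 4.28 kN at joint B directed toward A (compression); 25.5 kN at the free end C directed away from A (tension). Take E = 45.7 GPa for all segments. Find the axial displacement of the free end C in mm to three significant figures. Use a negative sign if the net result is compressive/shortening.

0.282 mm

Internal axial forces (sectioning from the free end, tension +): N_BC = 25.5 kN, N_AB = 21.22 kN.
A_AB = 2903 mm².
A_BC = 1235 mm².
δ_AB = 21220·691/(2903·45700) = 0.1105 mm
δ_BC = 25500·379/(1235·45700) = 0.1713 mm
δ = Σδ_i = 0.2818 mm.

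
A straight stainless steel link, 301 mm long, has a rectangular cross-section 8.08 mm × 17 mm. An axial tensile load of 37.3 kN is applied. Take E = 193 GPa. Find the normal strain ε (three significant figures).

0.00141

A = 137.4 mm².
σ = N/A = 271.5 MPa; ε = σ/E = 271.5/193000 = 1.407e-03.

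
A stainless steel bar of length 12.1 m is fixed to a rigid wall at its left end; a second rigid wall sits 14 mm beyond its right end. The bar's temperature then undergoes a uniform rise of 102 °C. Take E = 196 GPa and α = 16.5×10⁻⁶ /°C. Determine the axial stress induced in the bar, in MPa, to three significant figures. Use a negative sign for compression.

Free thermal expansion αLΔT = 16.5e-6 · 12100 · 102 = 20.36 mm.
The walls engage after the gap closes; constrained expansion = 20.36 − 14 = 6.364 mm.
The walls impose strain ε = −(6.364)/12100 = -5.2598e-04; σ = Eε = 196000 · -5.2598e-04 = -103.1 MPa.

-103 MPa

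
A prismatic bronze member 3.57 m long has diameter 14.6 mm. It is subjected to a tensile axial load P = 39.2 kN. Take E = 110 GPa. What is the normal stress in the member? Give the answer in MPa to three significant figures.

234 MPa

A = 167.4 mm².
σ = N/A = 39200/167.4 = 234.1 MPa.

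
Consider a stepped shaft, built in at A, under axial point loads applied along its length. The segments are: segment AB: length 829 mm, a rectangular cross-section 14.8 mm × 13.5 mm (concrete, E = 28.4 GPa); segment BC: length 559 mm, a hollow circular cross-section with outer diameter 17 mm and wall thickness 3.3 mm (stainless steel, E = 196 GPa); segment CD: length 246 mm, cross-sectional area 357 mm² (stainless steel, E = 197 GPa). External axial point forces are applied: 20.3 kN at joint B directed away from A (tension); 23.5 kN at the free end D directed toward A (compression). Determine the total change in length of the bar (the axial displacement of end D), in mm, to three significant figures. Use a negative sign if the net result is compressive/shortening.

Internal axial forces (sectioning from the free end, tension +): N_CD = -23.5 kN, N_BC = -23.5 kN, N_AB = -3.2 kN.
A_AB = 199.8 mm².
A_BC = 142 mm².
δ_AB = -3200·829/(199.8·28400) = -0.4675 mm
δ_BC = -23500·559/(142·196000) = -0.4719 mm
δ_CD = -23500·246/(357·197000) = -0.0822 mm
δ = Σδ_i = -1.022 mm.

-1.02 mm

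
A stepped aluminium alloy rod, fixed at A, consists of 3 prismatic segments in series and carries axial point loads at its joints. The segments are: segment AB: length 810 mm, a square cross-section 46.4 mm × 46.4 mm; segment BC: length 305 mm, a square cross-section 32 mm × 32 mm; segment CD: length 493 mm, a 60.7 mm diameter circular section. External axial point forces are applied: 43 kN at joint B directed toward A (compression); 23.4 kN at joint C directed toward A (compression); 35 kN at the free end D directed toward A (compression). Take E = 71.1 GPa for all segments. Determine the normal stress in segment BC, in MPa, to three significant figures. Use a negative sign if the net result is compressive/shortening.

Internal axial forces (sectioning from the free end, tension +): N_CD = -35 kN, N_BC = -58.4 kN, N_AB = -101.4 kN.
A_BC = 1024 mm².
σ_BC = N_BC/A_BC = -58400/1024 = -57.03 MPa.

-57.0 MPa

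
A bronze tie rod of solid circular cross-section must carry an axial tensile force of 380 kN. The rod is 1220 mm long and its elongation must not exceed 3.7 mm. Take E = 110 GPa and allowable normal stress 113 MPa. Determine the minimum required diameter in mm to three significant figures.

65.4 mm

Required area A ≥ P/σ_allow = 380000/113 = 3363 mm².
For a solid circular section, d ≥ √(4A/π) = 65.43 mm.
Elongation limit: A ≥ PL/(Eδ_allow) = 380000·1220/(110000·3.7) = 1139 mm² ⇒ d ≥ 38.08 mm.
The stress limit governs.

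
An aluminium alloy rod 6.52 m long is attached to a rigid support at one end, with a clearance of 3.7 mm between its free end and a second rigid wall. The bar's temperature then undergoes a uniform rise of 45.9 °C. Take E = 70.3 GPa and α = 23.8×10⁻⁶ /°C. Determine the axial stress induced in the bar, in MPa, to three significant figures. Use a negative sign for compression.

Free thermal expansion αLΔT = 23.8e-6 · 6520 · 45.9 = 7.123 mm.
The walls engage after the gap closes; constrained expansion = 7.123 − 3.7 = 3.423 mm.
The walls impose strain ε = −(3.423)/6520 = -5.2494e-04; σ = Eε = 70300 · -5.2494e-04 = -36.9 MPa.

-36.9 MPa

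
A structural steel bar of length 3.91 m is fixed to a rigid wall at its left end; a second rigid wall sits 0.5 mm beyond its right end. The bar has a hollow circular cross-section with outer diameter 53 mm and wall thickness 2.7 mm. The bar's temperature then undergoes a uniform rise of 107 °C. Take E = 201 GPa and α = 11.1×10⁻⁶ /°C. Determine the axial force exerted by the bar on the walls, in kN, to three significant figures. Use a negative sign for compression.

Free thermal expansion αLΔT = 11.1e-6 · 3910 · 107 = 4.644 mm.
The walls engage after the gap closes; constrained expansion = 4.644 − 0.5 = 4.144 mm.
The walls impose strain ε = −(4.144)/3910 = -1.0598e-03; σ = Eε = 201000 · -1.0598e-03 = -213 MPa.
Wall reaction R = σ·A = -213·426.7 = -90890 N = -90.89 kN.

-90.9 kN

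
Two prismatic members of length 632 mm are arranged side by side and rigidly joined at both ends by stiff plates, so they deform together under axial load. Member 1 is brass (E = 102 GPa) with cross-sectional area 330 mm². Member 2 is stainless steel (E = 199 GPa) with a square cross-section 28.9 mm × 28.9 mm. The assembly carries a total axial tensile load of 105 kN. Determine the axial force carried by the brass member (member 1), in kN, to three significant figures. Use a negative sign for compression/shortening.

17.7 kN

A_2 = 835.2 mm².
Equal strain + equilibrium ⇒ each member carries load in proportion to AE: A₁E₁ = 33660000 N, A₂E₂ = 166200000 N, ΣAE = 199900000 N.
F₁ = P·A₁E₁/ΣAE = 105000·33660000/199900000 = 17680 N.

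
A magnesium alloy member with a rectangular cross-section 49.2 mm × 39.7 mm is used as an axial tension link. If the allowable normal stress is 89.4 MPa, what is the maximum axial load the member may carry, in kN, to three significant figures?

A = 1953 mm².
P_max = σ_allow · A = 89.4 · 1953 = 174600 N = 174.6 kN.

175 kN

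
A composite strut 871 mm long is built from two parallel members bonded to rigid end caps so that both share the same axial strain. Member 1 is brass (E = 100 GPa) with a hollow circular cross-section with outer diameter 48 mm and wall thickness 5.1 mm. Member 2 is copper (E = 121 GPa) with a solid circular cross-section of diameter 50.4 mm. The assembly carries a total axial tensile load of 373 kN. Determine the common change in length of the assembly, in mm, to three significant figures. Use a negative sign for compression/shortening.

1.05 mm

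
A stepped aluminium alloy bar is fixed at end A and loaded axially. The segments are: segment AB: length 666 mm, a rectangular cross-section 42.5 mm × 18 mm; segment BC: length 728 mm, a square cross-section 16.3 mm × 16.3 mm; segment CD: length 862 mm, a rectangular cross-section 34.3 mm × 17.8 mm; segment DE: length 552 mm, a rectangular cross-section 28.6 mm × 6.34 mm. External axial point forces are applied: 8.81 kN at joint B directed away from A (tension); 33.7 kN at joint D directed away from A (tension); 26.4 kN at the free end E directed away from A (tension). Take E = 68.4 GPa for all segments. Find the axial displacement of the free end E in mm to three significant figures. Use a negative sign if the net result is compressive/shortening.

5.70 mm

Internal axial forces (sectioning from the free end, tension +): N_DE = 26.4 kN, N_CD = 60.1 kN, N_BC = 60.1 kN, N_AB = 68.91 kN.
A_AB = 765 mm².
A_BC = 265.7 mm².
A_CD = 610.5 mm².
A_DE = 181.3 mm².
δ_AB = 68910·666/(765·68400) = 0.8771 mm
δ_BC = 60100·728/(265.7·68400) = 2.408 mm
δ_CD = 60100·862/(610.5·68400) = 1.241 mm
δ_DE = 26400·552/(181.3·68400) = 1.175 mm
δ = Σδ_i = 5.7 mm.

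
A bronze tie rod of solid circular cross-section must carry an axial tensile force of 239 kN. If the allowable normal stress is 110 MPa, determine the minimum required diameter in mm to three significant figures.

52.6 mm

Required area A ≥ P/σ_allow = 239000/110 = 2173 mm².
For a solid circular section, d ≥ √(4A/π) = 52.6 mm.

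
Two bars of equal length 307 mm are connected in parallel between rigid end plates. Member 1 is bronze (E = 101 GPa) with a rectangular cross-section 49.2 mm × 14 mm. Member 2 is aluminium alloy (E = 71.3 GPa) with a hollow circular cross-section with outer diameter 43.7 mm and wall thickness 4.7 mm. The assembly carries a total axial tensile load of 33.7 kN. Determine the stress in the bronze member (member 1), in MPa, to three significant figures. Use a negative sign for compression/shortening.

30.8 MPa

A_1 = 688.8 mm².
A_2 = 575.9 mm².
Equal strain + equilibrium ⇒ each member carries load in proportion to AE: A₁E₁ = 69570000 N, A₂E₂ = 41060000 N, ΣAE = 110600000 N.
σ₁ = P·E₁/ΣAE = 33700·101000/110600000 = 30.77 MPa.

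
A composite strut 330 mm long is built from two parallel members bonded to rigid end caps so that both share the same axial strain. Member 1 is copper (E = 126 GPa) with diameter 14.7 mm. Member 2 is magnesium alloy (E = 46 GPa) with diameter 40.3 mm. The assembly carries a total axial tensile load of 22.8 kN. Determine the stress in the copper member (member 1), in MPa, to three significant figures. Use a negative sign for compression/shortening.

35.9 MPa

A_1 = 169.7 mm².
A_2 = 1276 mm².
Equal strain + equilibrium ⇒ each member carries load in proportion to AE: A₁E₁ = 21380000 N, A₂E₂ = 58680000 N, ΣAE = 80060000 N.
σ₁ = P·E₁/ΣAE = 22800·126000/80060000 = 35.88 MPa.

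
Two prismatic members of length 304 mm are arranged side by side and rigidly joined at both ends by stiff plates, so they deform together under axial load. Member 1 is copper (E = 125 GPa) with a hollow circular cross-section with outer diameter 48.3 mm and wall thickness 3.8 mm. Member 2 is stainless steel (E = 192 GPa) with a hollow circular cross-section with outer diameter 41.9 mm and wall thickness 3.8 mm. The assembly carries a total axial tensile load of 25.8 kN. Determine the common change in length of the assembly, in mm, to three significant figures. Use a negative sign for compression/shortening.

A_1 = 531.2 mm².
A_2 = 454.8 mm².
Equal strain + equilibrium ⇒ each member carries load in proportion to AE: A₁E₁ = 66410000 N, A₂E₂ = 87330000 N, ΣAE = 153700000 N.
δ = PL/ΣAE = 25800·304/153700000 = 0.05102 mm.

0.0510 mm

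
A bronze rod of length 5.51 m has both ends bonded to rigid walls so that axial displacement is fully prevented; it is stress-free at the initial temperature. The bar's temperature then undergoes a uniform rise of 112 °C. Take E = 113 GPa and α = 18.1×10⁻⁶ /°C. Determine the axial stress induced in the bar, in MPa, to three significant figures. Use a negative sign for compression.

Free thermal expansion αLΔT = 18.1e-6 · 5510 · 112 = 11.17 mm.
The walls impose strain ε = −(11.17)/5510 = -2.0272e-03; σ = Eε = 113000 · -2.0272e-03 = -229.1 MPa.

-229 MPa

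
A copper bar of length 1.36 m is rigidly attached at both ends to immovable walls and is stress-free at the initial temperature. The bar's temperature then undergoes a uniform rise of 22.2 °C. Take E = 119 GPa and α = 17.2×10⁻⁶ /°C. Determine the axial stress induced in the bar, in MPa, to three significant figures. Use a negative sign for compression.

-45.4 MPa

Free thermal expansion αLΔT = 17.2e-6 · 1360 · 22.2 = 0.5193 mm.
The walls impose strain ε = −(0.5193)/1360 = -3.8184e-04; σ = Eε = 119000 · -3.8184e-04 = -45.44 MPa.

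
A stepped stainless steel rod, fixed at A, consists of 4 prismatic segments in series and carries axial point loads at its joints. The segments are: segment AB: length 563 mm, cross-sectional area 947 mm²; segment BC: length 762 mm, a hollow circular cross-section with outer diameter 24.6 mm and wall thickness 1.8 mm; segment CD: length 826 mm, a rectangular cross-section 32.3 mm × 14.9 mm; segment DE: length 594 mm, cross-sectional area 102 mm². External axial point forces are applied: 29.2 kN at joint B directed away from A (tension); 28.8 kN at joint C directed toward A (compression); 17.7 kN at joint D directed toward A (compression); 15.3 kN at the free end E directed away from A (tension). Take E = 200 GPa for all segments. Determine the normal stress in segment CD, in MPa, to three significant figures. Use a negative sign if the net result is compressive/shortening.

Internal axial forces (sectioning from the free end, tension +): N_DE = 15.3 kN, N_CD = -2.4 kN, N_BC = -31.2 kN, N_AB = -2 kN.
A_CD = 481.3 mm².
σ_CD = N_CD/A_CD = -2400/481.3 = -4.987 MPa.

-4.99 MPa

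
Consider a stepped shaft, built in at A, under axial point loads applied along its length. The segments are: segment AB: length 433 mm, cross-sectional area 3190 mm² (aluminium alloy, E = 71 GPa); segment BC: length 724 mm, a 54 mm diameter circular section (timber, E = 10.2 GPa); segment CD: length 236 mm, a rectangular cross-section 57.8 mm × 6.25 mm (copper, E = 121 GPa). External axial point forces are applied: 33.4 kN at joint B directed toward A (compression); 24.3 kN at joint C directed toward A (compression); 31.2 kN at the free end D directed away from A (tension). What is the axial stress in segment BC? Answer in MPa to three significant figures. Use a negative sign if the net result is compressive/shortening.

3.01 MPa

Internal axial forces (sectioning from the free end, tension +): N_CD = 31.2 kN, N_BC = 6.9 kN, N_AB = -26.5 kN.
A_BC = 2290 mm².
σ_BC = N_BC/A_BC = 6900/2290 = 3.013 MPa.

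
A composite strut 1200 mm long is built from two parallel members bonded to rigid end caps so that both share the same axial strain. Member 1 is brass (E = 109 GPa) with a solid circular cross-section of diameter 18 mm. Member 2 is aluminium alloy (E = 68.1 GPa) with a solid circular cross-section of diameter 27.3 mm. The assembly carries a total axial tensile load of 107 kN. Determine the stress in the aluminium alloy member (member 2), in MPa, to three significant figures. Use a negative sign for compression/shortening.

108 MPa

A_1 = 254.5 mm².
A_2 = 585.3 mm².
Equal strain + equilibrium ⇒ each member carries load in proportion to AE: A₁E₁ = 27740000 N, A₂E₂ = 39860000 N, ΣAE = 67600000 N.
σ₂ = P·E₂/ΣAE = 107000·68100/67600000 = 107.8 MPa.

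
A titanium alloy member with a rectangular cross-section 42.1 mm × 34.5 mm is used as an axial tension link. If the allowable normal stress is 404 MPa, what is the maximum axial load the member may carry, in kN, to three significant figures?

587 kN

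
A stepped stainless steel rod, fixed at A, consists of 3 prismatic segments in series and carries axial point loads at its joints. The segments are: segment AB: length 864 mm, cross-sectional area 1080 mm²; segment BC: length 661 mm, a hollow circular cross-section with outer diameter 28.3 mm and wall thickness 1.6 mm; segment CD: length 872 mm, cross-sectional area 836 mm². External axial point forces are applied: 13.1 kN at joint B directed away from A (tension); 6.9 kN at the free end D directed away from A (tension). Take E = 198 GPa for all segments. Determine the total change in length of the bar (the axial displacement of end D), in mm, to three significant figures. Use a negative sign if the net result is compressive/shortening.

0.289 mm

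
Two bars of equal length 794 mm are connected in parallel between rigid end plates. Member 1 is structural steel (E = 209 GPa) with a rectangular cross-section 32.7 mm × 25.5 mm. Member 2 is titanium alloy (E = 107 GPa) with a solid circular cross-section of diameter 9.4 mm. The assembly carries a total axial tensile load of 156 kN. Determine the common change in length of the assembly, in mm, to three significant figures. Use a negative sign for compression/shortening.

0.682 mm

A_1 = 833.9 mm².
A_2 = 69.4 mm².
Equal strain + equilibrium ⇒ each member carries load in proportion to AE: A₁E₁ = 174300000 N, A₂E₂ = 7426000 N, ΣAE = 181700000 N.
δ = PL/ΣAE = 156000·794/181700000 = 0.6817 mm.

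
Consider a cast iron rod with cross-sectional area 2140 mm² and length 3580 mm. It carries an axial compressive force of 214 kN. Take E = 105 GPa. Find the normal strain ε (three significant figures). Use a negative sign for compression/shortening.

-9.52e-04

σ = N/A = -100 MPa; ε = σ/E = -100/105000 = -9.524e-04.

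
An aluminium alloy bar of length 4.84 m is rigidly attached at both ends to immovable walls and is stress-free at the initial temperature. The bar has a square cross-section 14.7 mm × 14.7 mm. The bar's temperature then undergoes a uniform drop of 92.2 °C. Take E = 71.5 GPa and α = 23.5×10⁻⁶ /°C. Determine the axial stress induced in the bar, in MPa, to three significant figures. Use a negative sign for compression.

Free thermal expansion αLΔT = 23.5e-6 · 4840 · -92.2 = -10.49 mm.
The walls impose strain ε = −(-10.49)/4840 = 2.1667e-03; σ = Eε = 71500 · 2.1667e-03 = 154.9 MPa.

155 MPa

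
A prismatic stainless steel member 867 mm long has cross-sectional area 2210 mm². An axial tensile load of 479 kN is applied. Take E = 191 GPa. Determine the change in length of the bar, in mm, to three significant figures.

δ_mech = NL/(AE) = 479000·867/(2210·191000) = 0.9839 mm.

0.984 mm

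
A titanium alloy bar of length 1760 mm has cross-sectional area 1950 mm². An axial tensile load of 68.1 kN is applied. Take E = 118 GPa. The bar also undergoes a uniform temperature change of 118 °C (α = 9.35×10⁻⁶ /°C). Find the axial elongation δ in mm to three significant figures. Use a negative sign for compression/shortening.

2.46 mm

δ_mech = NL/(AE) = 68100·1760/(1950·118000) = 0.5209 mm.
δ_thermal = αLΔT = 9.35e-6·1760·118 = 1.942 mm.
δ = δ_mech + δ_thermal = 2.463 mm.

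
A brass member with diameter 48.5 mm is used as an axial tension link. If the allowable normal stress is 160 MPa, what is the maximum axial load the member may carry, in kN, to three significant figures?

A = 1847 mm².
P_max = σ_allow · A = 160 · 1847 = 295600 N = 295.6 kN.

296 kN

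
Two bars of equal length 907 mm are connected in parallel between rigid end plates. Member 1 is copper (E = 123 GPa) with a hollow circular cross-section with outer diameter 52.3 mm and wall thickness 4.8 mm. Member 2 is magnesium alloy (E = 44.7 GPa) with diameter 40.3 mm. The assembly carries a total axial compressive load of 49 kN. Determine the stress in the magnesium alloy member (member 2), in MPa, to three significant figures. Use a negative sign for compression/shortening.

A_1 = 716.3 mm².
A_2 = 1276 mm².
Equal strain + equilibrium ⇒ each member carries load in proportion to AE: A₁E₁ = 88100000 N, A₂E₂ = 57020000 N, ΣAE = 145100000 N.
σ₂ = P·E₂/ΣAE = -49000·44700/145100000 = -15.09 MPa.

-15.1 MPa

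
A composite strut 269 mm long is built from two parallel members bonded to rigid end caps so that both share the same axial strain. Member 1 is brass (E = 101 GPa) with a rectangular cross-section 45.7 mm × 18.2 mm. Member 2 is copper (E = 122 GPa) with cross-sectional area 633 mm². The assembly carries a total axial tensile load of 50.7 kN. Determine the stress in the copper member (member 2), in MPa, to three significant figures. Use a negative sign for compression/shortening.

A_1 = 831.7 mm².
Equal strain + equilibrium ⇒ each member carries load in proportion to AE: A₁E₁ = 84010000 N, A₂E₂ = 77230000 N, ΣAE = 161200000 N.
σ₂ = P·E₂/ΣAE = 50700·122000/161200000 = 38.36 MPa.

38.4 MPa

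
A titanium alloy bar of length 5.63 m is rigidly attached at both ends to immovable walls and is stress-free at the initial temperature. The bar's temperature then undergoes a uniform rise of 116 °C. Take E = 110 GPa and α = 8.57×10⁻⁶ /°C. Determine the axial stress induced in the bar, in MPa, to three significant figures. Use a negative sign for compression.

-109 MPa

Free thermal expansion αLΔT = 8.57e-6 · 5630 · 116 = 5.597 mm.
The walls impose strain ε = −(5.597)/5630 = -9.9412e-04; σ = Eε = 110000 · -9.9412e-04 = -109.4 MPa.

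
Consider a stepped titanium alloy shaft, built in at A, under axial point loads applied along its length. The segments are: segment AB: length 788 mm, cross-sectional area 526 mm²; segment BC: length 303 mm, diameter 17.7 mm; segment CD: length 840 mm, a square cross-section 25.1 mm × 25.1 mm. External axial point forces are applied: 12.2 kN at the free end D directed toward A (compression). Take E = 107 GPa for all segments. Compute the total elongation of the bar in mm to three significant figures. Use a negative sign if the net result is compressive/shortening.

Internal axial forces (sectioning from the free end, tension +): N_CD = -12.2 kN, N_BC = -12.2 kN, N_AB = -12.2 kN.
A_BC = 246.1 mm².
A_CD = 630 mm².
δ_AB = -12200·788/(526·107000) = -0.1708 mm
δ_BC = -12200·303/(246.1·107000) = -0.1404 mm
δ_CD = -12200·840/(630·107000) = -0.152 mm
δ = Σδ_i = -0.4632 mm.

-0.463 mm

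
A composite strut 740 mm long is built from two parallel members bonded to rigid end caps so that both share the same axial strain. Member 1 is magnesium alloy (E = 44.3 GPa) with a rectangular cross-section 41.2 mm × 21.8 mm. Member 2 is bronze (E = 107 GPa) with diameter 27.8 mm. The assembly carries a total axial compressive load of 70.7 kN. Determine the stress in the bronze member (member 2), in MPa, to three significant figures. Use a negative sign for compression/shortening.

-72.2 MPa

A_1 = 898.2 mm².
A_2 = 607 mm².
Equal strain + equilibrium ⇒ each member carries load in proportion to AE: A₁E₁ = 39790000 N, A₂E₂ = 64950000 N, ΣAE = 104700000 N.
σ₂ = P·E₂/ΣAE = -70700·107000/104700000 = -72.23 MPa.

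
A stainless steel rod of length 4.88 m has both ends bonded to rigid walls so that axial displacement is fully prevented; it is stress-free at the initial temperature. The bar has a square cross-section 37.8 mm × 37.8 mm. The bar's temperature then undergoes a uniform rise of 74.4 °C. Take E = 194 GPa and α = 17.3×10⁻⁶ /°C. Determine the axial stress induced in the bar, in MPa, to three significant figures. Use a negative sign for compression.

-250 MPa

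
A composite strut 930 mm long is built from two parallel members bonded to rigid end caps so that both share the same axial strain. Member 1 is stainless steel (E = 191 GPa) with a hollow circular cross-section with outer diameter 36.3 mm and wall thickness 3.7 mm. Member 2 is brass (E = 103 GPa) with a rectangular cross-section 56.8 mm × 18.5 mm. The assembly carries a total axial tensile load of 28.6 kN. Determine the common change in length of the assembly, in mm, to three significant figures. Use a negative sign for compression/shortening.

0.147 mm

A_1 = 378.9 mm².
A_2 = 1051 mm².
Equal strain + equilibrium ⇒ each member carries load in proportion to AE: A₁E₁ = 72380000 N, A₂E₂ = 108200000 N, ΣAE = 180600000 N.
δ = PL/ΣAE = 28600·930/180600000 = 0.1473 mm.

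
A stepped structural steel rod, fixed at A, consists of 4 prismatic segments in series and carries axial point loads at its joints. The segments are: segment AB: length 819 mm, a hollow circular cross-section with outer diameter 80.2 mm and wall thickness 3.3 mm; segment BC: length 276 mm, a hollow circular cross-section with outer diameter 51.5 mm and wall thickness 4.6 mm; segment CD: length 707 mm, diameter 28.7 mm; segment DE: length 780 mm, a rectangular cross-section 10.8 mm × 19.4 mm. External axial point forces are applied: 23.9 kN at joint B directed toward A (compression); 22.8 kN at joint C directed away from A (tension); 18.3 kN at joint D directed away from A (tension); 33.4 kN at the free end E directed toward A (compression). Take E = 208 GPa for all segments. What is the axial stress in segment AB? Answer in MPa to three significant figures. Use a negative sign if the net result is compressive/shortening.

Internal axial forces (sectioning from the free end, tension +): N_DE = -33.4 kN, N_CD = -15.1 kN, N_BC = 7.7 kN, N_AB = -16.2 kN.
A_AB = 797.2 mm².
σ_AB = N_AB/A_AB = -16200/797.2 = -20.32 MPa.

-20.3 MPa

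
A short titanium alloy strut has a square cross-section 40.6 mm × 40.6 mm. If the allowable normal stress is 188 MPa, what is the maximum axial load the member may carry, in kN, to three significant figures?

310 kN

A = 1648 mm².
P_max = σ_allow · A = 188 · 1648 = 309900 N = 309.9 kN.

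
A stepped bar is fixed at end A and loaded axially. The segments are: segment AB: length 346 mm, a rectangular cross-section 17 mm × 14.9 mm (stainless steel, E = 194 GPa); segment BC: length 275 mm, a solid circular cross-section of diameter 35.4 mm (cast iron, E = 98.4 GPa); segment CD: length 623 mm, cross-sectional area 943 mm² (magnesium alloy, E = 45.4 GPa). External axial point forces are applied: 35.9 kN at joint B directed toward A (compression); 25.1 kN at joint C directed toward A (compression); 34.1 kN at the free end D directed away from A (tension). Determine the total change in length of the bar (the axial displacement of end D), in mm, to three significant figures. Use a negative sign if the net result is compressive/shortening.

Internal axial forces (sectioning from the free end, tension +): N_CD = 34.1 kN, N_BC = 9 kN, N_AB = -26.9 kN.
A_AB = 253.3 mm².
A_BC = 984.2 mm².
δ_AB = -26900·346/(253.3·194000) = -0.1894 mm
δ_BC = 9000·275/(984.2·98400) = 0.02556 mm
δ_CD = 34100·623/(943·45400) = 0.4962 mm
δ = Σδ_i = 0.3324 mm.

0.332 mm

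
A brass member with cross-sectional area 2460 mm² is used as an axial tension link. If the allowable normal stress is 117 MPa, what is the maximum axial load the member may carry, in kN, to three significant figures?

P_max = σ_allow · A = 117 · 2460 = 287800 N = 287.8 kN.

288 kN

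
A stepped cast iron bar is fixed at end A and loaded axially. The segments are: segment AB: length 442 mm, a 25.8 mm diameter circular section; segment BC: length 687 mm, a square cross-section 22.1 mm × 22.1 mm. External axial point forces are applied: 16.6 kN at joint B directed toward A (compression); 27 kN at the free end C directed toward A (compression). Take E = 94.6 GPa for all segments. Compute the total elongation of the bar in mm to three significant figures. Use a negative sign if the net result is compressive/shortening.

-0.791 mm

Internal axial forces (sectioning from the free end, tension +): N_BC = -27 kN, N_AB = -43.6 kN.
A_AB = 522.8 mm².
A_BC = 488.4 mm².
δ_AB = -43600·442/(522.8·94600) = -0.3897 mm
δ_BC = -27000·687/(488.4·94600) = -0.4015 mm
δ = Σδ_i = -0.7911 mm.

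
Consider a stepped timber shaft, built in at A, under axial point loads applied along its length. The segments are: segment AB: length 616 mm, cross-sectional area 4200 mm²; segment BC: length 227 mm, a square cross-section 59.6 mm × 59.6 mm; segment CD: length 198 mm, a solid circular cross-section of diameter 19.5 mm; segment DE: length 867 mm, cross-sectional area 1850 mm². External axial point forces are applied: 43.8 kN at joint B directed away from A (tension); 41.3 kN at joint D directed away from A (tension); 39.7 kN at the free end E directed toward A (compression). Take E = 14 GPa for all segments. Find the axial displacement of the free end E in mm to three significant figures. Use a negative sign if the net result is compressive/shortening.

-0.770 mm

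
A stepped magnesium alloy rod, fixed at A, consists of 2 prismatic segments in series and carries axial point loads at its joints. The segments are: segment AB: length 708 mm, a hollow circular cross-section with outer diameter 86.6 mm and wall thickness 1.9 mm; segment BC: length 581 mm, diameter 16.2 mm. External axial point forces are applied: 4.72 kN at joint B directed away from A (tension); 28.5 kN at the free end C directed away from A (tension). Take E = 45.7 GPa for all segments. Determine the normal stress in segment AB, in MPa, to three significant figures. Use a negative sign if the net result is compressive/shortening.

65.7 MPa

Internal axial forces (sectioning from the free end, tension +): N_BC = 28.5 kN, N_AB = 33.22 kN.
A_AB = 505.6 mm².
σ_AB = N_AB/A_AB = 33220/505.6 = 65.71 MPa.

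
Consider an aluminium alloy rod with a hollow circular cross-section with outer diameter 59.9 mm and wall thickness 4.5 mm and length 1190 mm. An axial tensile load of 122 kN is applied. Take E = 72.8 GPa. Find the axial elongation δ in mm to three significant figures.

2.55 mm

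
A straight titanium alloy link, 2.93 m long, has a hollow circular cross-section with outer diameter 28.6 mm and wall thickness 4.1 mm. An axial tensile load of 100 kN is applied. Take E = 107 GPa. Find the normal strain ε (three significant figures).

A = 315.6 mm².
σ = N/A = 316.9 MPa; ε = σ/E = 316.9/107000 = 2.962e-03.

0.00296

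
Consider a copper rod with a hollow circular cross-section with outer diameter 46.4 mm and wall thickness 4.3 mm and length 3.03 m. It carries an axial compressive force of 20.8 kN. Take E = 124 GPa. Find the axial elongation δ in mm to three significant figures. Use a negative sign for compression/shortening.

A = 568.7 mm².
δ_mech = NL/(AE) = -20800·3030/(568.7·124000) = -0.8937 mm.

-0.894 mm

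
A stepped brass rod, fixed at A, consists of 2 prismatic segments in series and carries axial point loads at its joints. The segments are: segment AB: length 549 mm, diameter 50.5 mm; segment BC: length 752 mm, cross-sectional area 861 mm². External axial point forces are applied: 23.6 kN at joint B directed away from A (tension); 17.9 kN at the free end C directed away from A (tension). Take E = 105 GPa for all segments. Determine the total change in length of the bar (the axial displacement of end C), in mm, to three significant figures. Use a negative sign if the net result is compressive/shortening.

Internal axial forces (sectioning from the free end, tension +): N_BC = 17.9 kN, N_AB = 41.5 kN.
A_AB = 2003 mm².
δ_AB = 41500·549/(2003·105000) = 0.1083 mm
δ_BC = 17900·752/(861·105000) = 0.1489 mm
δ = Σδ_i = 0.2572 mm.

0.257 mm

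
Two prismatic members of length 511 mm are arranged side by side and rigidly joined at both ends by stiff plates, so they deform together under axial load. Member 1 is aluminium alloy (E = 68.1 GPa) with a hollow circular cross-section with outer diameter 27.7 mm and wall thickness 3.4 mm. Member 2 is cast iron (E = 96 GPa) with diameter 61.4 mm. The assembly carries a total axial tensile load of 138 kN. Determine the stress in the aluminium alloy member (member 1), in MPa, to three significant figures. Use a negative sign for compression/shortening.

A_1 = 259.6 mm².
A_2 = 2961 mm².
Equal strain + equilibrium ⇒ each member carries load in proportion to AE: A₁E₁ = 17680000 N, A₂E₂ = 284200000 N, ΣAE = 301900000 N.
σ₁ = P·E₁/ΣAE = 138000·68100/301900000 = 31.13 MPa.

31.1 MPa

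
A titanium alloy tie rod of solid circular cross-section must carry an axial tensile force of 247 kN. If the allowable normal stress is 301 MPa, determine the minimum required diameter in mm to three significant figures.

Required area A ≥ P/σ_allow = 247000/301 = 820.6 mm².
For a solid circular section, d ≥ √(4A/π) = 32.32 mm.

32.3 mm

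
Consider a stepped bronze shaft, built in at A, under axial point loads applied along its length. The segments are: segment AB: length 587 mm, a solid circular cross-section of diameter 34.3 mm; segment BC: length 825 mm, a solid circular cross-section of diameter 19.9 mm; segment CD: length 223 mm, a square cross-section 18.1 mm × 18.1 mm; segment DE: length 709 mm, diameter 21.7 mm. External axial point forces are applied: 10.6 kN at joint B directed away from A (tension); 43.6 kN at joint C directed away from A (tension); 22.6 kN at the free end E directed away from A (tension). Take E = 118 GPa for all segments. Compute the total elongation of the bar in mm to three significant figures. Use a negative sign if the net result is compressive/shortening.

Internal axial forces (sectioning from the free end, tension +): N_DE = 22.6 kN, N_CD = 22.6 kN, N_BC = 66.2 kN, N_AB = 76.8 kN.
A_AB = 924 mm².
A_BC = 311 mm².
A_CD = 327.6 mm².
A_DE = 369.8 mm².
δ_AB = 76800·587/(924·118000) = 0.4135 mm
δ_BC = 66200·825/(311·118000) = 1.488 mm
δ_CD = 22600·223/(327.6·118000) = 0.1304 mm
δ_DE = 22600·709/(369.8·118000) = 0.3672 mm
δ = Σδ_i = 2.399 mm.

2.40 mm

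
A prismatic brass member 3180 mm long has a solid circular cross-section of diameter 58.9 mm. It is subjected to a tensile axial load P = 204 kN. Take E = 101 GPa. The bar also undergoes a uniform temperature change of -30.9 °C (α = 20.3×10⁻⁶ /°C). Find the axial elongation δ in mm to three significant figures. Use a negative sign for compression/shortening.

A = 2725 mm².
δ_mech = NL/(AE) = 204000·3180/(2725·101000) = 2.357 mm.
δ_thermal = αLΔT = 20.3e-6·3180·-30.9 = -1.995 mm.
δ = δ_mech + δ_thermal = 0.3626 mm.

0.363 mm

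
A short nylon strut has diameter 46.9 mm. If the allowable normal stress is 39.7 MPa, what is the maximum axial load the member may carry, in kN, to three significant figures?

A = 1728 mm².
P_max = σ_allow · A = 39.7 · 1728 = 68580 N = 68.58 kN.

68.6 kN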